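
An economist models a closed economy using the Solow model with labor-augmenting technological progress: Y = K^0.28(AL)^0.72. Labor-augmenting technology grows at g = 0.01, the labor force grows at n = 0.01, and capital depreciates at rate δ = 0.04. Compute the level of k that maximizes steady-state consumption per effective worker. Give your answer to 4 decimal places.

Break-even investment rate: n + g + δ = 0.01 + 0.01 + 0.04 = 0.06.
Setting f'(k) = n+g+δ gives 0.28·k^(0.28−1) = 0.06, hence k_gold = (0.28/0.06)^(1/0.72) ≈ 8.4952.

k_gold ≈ 8.4952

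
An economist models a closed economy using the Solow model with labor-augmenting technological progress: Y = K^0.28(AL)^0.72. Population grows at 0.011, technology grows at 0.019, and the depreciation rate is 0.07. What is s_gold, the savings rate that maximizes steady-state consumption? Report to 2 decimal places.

s_gold = 0.28

The effective depreciation rate is n + g + δ = 0.011 + 0.019 + 0.07 = 0.1.
At the golden rule MPK = n+g+δ, and in any Cobb-Douglas steady state s = (n+g+δ)·k/y = MPK·k/y = capital's share 0.28.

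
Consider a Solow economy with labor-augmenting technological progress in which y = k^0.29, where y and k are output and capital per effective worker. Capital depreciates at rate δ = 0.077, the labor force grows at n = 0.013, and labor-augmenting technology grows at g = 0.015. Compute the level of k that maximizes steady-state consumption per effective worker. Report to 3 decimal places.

k_gold ≈ 4.182

The effective depreciation rate is n + g + δ = 0.013 + 0.015 + 0.077 = 0.105.
Golden rule sets MPK = n+g+δ: 0.29·k^(0.29−1) = 0.105, so k_gold = (0.29/0.105)^(1/0.71) ≈ 4.1824.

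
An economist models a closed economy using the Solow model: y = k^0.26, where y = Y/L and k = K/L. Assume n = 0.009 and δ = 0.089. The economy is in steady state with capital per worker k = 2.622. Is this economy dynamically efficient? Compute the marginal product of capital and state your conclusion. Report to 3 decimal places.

dynamically efficient; MPK ≈ 0.127

The effective depreciation rate is n + δ = 0.009 + 0.089 = 0.098.
MPK = 0.26·k^(0.26−1) = 0.26·2.622^(-0.74) ≈ 0.1274.
MPK > 0.098, so the economy is dynamically efficient (under-saving).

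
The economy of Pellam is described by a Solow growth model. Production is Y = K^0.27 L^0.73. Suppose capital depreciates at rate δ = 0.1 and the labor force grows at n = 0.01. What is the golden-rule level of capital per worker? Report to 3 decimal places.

k_gold ≈ 3.421

Capital per worker breaks even when investment replaces (n + δ)·k; here n + δ = 0.11.
Maximizing c = f(k) − (n+δ)·k gives f'(k) = n+δ, i.e. 0.27·k^(0.27−1) = 0.11, so k_gold = (0.27/0.11)^(1/0.73) ≈ 3.4214.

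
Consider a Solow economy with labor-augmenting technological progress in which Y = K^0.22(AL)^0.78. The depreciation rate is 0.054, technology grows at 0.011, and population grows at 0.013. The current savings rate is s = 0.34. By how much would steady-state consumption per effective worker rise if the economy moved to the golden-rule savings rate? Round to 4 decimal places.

Δc ≈ 0.0453

Capital per effective worker breaks even when investment replaces (n + g + δ)·k; here n + g + δ = 0.078.
Current steady state (s = 0.34): k* = (0.34/0.078)^(1/0.78) ≈ 6.6027, y* = 6.6027^0.22 ≈ 1.5147, c* = (1−0.34)·1.5147 ≈ 0.9997.
Setting f'(k) = n+g+δ gives 0.22·k^(0.22−1) = 0.078, hence k_gold = (0.22/0.078)^(1/0.78) ≈ 3.7787.
y_gold = 3.7787^0.22 ≈ 1.3397, c_gold = y_gold − 0.078·k_gold ≈ 1.0450.
Gain: Δc = 1.0450 − 0.9997 ≈ 0.0453.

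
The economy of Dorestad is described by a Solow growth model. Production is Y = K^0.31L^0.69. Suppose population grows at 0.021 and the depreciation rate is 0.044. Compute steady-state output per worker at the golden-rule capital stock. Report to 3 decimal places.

y_gold ≈ 2.017

Break-even investment rate: n + δ = 0.021 + 0.044 = 0.065.
Golden rule sets MPK = n+δ: 0.31·k^(0.31−1) = 0.065, so k_gold = (0.31/0.065)^(1/0.69) ≈ 9.6218.
Output: y_gold = k_gold^0.31 = 9.6218^0.31 ≈ 2.0175.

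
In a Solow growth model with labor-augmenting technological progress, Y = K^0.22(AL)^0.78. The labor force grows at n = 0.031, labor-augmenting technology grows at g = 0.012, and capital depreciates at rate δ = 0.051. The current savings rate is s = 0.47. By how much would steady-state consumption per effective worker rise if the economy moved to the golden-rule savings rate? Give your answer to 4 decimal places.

The effective depreciation rate is n + g + δ = 0.031 + 0.012 + 0.051 = 0.094.
Current steady state (s = 0.47): k* = (0.47/0.094)^(1/0.78) ≈ 7.8725, y* = 7.8725^0.22 ≈ 1.5745, c* = (1−0.47)·1.5745 ≈ 0.8345.
Setting f'(k) = n+g+δ gives 0.22·k^(0.22−1) = 0.094, hence k_gold = (0.22/0.094)^(1/0.78) ≈ 2.9748.
y_gold = 2.9748^0.22 ≈ 1.2710, c_gold = y_gold − 0.094·k_gold ≈ 0.9914.
Gain: Δc = 0.9914 − 0.8345 ≈ 0.1569.

Δc ≈ 0.1569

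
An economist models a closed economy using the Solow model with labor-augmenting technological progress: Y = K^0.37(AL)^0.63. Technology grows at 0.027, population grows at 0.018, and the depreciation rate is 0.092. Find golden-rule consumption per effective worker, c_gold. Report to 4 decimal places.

Capital per effective worker breaks even when investment replaces (n + g + δ)·k; here n + g + δ = 0.137.
Maximizing c = f(k) − (n+g+δ)·k gives f'(k) = n+g+δ, i.e. 0.37·k^(0.37−1) = 0.137, so k_gold = (0.37/0.137)^(1/0.63) ≈ 4.8405.
y_gold = 4.8405^0.37 ≈ 1.7923.
c_gold = y_gold − (n+g+δ)·k_gold = 1.7923 − 0.137·4.8405 ≈ 1.1291.

c_gold ≈ 1.1291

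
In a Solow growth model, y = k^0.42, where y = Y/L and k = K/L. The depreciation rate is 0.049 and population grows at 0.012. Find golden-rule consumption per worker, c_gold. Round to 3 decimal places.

Capital per worker breaks even when investment replaces (n + δ)·k; here n + δ = 0.061.
Setting f'(k) = n+δ gives 0.42·k^(0.42−1) = 0.061, hence k_gold = (0.42/0.061)^(1/0.58) ≈ 27.8412.
y_gold = 27.8412^0.42 ≈ 4.0436.
c_gold = y_gold − (n+δ)·k_gold = 4.0436 − 0.061·27.8412 ≈ 2.3453.

c_gold ≈ 2.345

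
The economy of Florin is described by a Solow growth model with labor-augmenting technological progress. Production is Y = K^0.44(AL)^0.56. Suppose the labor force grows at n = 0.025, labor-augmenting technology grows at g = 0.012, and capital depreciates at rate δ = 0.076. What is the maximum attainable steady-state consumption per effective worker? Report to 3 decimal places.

Break-even investment rate: n + g + δ = 0.025 + 0.012 + 0.076 = 0.113.
Golden rule sets MPK = n+g+δ: 0.44·k^(0.44−1) = 0.113, so k_gold = (0.44/0.113)^(1/0.56) ≈ 11.3303.
y_gold = 11.3303^0.44 ≈ 2.9098.
c_gold = y_gold − (n+g+δ)·k_gold = 2.9098 − 0.113·11.3303 ≈ 1.6295.

c_gold ≈ 1.629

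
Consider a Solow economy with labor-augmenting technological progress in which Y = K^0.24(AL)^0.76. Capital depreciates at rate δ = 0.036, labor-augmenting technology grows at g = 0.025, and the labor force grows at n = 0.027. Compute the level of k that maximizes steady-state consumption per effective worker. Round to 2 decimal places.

The effective depreciation rate is n + g + δ = 0.027 + 0.025 + 0.036 = 0.088.
Setting f'(k) = n+g+δ gives 0.24·k^(0.24−1) = 0.088, hence k_gold = (0.24/0.088)^(1/0.76) ≈ 3.7439.

k_gold ≈ 3.74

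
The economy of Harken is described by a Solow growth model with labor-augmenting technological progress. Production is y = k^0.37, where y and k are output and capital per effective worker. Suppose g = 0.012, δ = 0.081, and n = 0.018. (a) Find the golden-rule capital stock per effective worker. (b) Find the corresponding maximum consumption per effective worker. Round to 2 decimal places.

The effective depreciation rate is n + g + δ = 0.018 + 0.012 + 0.081 = 0.111.
Golden rule sets MPK = n+g+δ: 0.37·k^(0.37−1) = 0.111, so k_gold = (0.37/0.111)^(1/0.63) ≈ 6.7603.
y_gold = 6.7603^0.37 ≈ 2.0281; c_gold = y_gold − 0.111·k_gold ≈ 1.2777.

(a) k_gold ≈ 6.76; (b) c_gold ≈ 1.28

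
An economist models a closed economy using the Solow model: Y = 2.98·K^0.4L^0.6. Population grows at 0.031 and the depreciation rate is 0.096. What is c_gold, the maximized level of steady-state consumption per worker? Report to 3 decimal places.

c_gold ≈ 7.956

The effective depreciation rate is n + δ = 0.031 + 0.096 = 0.127.
Setting f'(k) = n+δ gives 0.4·2.98·k^(0.4−1) = 0.127, hence k_gold = (0.4·2.98/0.127)^(1/0.6) ≈ 41.7626.
y_gold = 2.98·41.7626^0.4 ≈ 13.2596.
c_gold = y_gold − (n+δ)·k_gold = 13.2596 − 0.127·41.7626 ≈ 7.9558.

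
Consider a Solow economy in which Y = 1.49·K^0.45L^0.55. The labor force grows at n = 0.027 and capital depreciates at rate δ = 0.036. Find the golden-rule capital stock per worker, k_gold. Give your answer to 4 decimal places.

n + δ = 0.027 + 0.036 = 0.063.
Golden rule sets MPK = n+δ: 0.45·1.49·k^(0.45−1) = 0.063, so k_gold = (0.45·1.49/0.063)^(1/0.55) ≈ 73.6849.

k_gold ≈ 73.6849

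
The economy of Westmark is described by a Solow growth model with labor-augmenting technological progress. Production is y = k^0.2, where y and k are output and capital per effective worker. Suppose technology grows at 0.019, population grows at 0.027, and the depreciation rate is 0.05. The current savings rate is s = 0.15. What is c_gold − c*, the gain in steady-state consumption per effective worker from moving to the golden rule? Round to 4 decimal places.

Δc ≈ 0.0108

The effective depreciation rate is n + g + δ = 0.027 + 0.019 + 0.05 = 0.096.
Current steady state (s = 0.15): k* = (0.15/0.096)^(1/0.8) ≈ 1.7469, y* = 1.7469^0.2 ≈ 1.1180, c* = (1−0.15)·1.1180 ≈ 0.9503.
Maximizing c = f(k) − (n+g+δ)·k gives f'(k) = n+g+δ, i.e. 0.2·k^(0.2−1) = 0.096, so k_gold = (0.2/0.096)^(1/0.8) ≈ 2.5029.
y_gold = 2.5029^0.2 ≈ 1.2014, c_gold = y_gold − 0.096·k_gold ≈ 0.9611.
Gain: Δc = 0.9611 − 0.9503 ≈ 0.0108.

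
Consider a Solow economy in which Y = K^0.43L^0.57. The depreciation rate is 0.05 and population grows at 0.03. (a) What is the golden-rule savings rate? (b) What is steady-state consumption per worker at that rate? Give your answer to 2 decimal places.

Capital per worker breaks even when investment replaces (n + δ)·k; here n + δ = 0.08.
For Cobb-Douglas, s_gold equals capital's share: s_gold = 0.43.
Maximizing c = f(k) − (n+δ)·k gives f'(k) = n+δ, i.e. 0.43·k^(0.43−1) = 0.08, so k_gold = (0.43/0.08)^(1/0.57) ≈ 19.1146.
y_gold = 19.1146^0.43 ≈ 3.5562; c_gold = (1−0.43)·y_gold ≈ 2.0270.

(a) s_gold = 0.43; (b) c_gold ≈ 2.03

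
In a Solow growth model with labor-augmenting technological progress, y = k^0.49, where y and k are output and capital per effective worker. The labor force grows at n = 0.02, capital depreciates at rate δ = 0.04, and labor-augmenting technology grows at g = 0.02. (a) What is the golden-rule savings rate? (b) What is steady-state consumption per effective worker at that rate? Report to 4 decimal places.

(a) s_gold = 0.4900; (b) c_gold ≈ 2.9094

Break-even investment rate: n + g + δ = 0.02 + 0.02 + 0.04 = 0.08.
For Cobb-Douglas, s_gold equals capital's share: s_gold = 0.49.
Setting f'(k) = n+g+δ gives 0.49·k^(0.49−1) = 0.08, hence k_gold = (0.49/0.08)^(1/0.51) ≈ 34.9418.
y_gold = 34.9418^0.49 ≈ 5.7048; c_gold = (1−0.49)·y_gold ≈ 2.9094.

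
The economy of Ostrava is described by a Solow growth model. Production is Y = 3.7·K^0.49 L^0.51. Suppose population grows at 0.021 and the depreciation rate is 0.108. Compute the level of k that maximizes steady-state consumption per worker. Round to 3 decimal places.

k_gold ≈ 178.075

n + δ = 0.021 + 0.108 = 0.129.
Golden rule sets MPK = n+δ: 0.49·3.7·k^(0.49−1) = 0.129, so k_gold = (0.49·3.7/0.129)^(1/0.51) ≈ 178.0755.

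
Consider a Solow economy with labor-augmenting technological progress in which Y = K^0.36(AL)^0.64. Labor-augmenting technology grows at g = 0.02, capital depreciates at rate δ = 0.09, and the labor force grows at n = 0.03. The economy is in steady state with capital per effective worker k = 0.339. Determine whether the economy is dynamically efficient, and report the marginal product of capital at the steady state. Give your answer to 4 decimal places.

Capital per effective worker breaks even when investment replaces (n + g + δ)·k; here n + g + δ = 0.14.
MPK = 0.36·k^(0.36−1) = 0.36·0.339^(-0.64) ≈ 0.7194.
MPK > 0.14, so the economy is dynamically efficient (under-saving).

dynamically efficient; MPK ≈ 0.7194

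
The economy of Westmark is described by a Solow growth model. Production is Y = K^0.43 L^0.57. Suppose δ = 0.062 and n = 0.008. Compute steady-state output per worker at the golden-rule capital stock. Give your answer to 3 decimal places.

y_gold ≈ 3.933

The effective depreciation rate is n + δ = 0.008 + 0.062 = 0.07.
Golden rule sets MPK = n+δ: 0.43·k^(0.43−1) = 0.07, so k_gold = (0.43/0.07)^(1/0.57) ≈ 24.1605.
Output: y_gold = k_gold^0.43 = 24.1605^0.43 ≈ 3.9331.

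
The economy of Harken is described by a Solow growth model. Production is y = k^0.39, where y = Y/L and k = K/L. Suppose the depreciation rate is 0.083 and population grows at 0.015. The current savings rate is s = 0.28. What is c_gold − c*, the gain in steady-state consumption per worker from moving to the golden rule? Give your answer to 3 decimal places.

Break-even investment rate: n + δ = 0.015 + 0.083 = 0.098.
Current steady state (s = 0.28): k* = (0.28/0.098)^(1/0.61) ≈ 5.5902, y* = 5.5902^0.39 ≈ 1.9566, c* = (1−0.28)·1.9566 ≈ 1.4087.
Golden rule sets MPK = n+δ: 0.39·k^(0.39−1) = 0.098, so k_gold = (0.39/0.098)^(1/0.61) ≈ 9.6237.
y_gold = 9.6237^0.39 ≈ 2.4183, c_gold = y_gold − 0.098·k_gold ≈ 1.4751.
Gain: Δc = 1.4751 − 1.4087 ≈ 0.0664.

Δc ≈ 0.066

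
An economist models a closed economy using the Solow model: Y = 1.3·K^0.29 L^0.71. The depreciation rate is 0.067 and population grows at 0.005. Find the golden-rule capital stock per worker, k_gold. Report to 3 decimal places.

Break-even investment rate: n + δ = 0.005 + 0.067 = 0.072.
Setting f'(k) = n+δ gives 0.29·1.3·k^(0.29−1) = 0.072, hence k_gold = (0.29·1.3/0.072)^(1/0.71) ≈ 10.2965.

k_gold ≈ 10.296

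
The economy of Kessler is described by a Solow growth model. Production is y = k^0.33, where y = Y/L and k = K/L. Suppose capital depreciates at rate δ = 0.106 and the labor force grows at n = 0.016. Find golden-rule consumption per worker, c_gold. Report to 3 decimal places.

Capital per worker breaks even when investment replaces (n + δ)·k; here n + δ = 0.122.
Maximizing c = f(k) − (n+δ)·k gives f'(k) = n+δ, i.e. 0.33·k^(0.33−1) = 0.122, so k_gold = (0.33/0.122)^(1/0.67) ≈ 4.4158.
y_gold = 4.4158^0.33 ≈ 1.6325.
c_gold = y_gold − (n+δ)·k_gold = 1.6325 − 0.122·4.4158 ≈ 1.0938.

c_gold ≈ 1.094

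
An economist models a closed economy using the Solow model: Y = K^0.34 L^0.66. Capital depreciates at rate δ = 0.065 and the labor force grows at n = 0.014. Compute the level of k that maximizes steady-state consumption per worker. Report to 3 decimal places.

Break-even investment rate: n + δ = 0.014 + 0.065 = 0.079.
Maximizing c = f(k) − (n+δ)·k gives f'(k) = n+δ, i.e. 0.34·k^(0.34−1) = 0.079, so k_gold = (0.34/0.079)^(1/0.66) ≈ 9.1281.

k_gold ≈ 9.128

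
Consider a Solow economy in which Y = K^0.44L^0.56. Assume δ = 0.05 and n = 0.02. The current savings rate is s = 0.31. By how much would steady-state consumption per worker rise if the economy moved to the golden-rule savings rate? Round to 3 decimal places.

Δc ≈ 0.153

Break-even investment rate: n + δ = 0.02 + 0.05 = 0.07.
Current steady state (s = 0.31): k* = (0.31/0.07)^(1/0.56) ≈ 14.2575, y* = 14.2575^0.44 ≈ 3.2194, c* = (1−0.31)·3.2194 ≈ 2.2214.
Setting f'(k) = n+δ gives 0.44·k^(0.44−1) = 0.07, hence k_gold = (0.44/0.07)^(1/0.56) ≈ 26.6461.
y_gold = 26.6461^0.44 ≈ 4.2391, c_gold = y_gold − 0.07·k_gold ≈ 2.3739.
Gain: Δc = 2.3739 − 2.2214 ≈ 0.1525.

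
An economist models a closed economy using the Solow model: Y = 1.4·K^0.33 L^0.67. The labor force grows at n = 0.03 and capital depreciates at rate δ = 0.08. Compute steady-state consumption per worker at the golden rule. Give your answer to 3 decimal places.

Break-even investment rate: n + δ = 0.03 + 0.08 = 0.11.
Setting f'(k) = n+δ gives 0.33·1.4·k^(0.33−1) = 0.11, hence k_gold = (0.33·1.4/0.11)^(1/0.67) ≈ 8.5157.
y_gold = 1.4·8.5157^0.33 ≈ 2.8386.
c_gold = y_gold − (n+δ)·k_gold = 2.8386 − 0.11·8.5157 ≈ 1.9019.

c_gold ≈ 1.902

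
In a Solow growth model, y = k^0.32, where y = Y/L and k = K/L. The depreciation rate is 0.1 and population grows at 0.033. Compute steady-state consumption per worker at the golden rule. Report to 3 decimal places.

c_gold ≈ 1.028

Capital per worker breaks even when investment replaces (n + δ)·k; here n + δ = 0.133.
Setting f'(k) = n+δ gives 0.32·k^(0.32−1) = 0.133, hence k_gold = (0.32/0.133)^(1/0.68) ≈ 3.6369.
y_gold = 3.6369^0.32 ≈ 1.5116.
c_gold = y_gold − (n+δ)·k_gold = 1.5116 − 0.133·3.6369 ≈ 1.0279.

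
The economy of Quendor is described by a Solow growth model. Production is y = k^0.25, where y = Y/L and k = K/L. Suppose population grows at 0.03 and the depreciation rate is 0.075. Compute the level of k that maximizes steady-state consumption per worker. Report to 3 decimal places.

The effective depreciation rate is n + δ = 0.03 + 0.075 = 0.105.
At the golden rule the marginal product of capital equals n+δ: 0.25·k^(0.25−1) = 0.105. Solving, k_gold = (0.25/0.105)^(1/0.75) ≈ 3.1793.

k_gold ≈ 3.179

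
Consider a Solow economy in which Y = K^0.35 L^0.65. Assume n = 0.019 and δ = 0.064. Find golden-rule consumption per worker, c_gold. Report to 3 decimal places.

The effective depreciation rate is n + δ = 0.019 + 0.064 = 0.083.
Setting f'(k) = n+δ gives 0.35·k^(0.35−1) = 0.083, hence k_gold = (0.35/0.083)^(1/0.65) ≈ 9.1521.
y_gold = 9.1521^0.35 ≈ 2.1704.
c_gold = y_gold − (n+δ)·k_gold = 2.1704 − 0.083·9.1521 ≈ 1.4107.

c_gold ≈ 1.411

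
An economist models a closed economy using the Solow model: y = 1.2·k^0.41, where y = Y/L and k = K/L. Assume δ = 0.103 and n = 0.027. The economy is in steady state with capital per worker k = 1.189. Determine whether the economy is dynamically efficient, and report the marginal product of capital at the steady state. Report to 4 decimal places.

n + δ = 0.027 + 0.103 = 0.13.
MPK = 0.41·1.2·k^(0.41−1) = 0.41·1.2·1.189^(-0.59) ≈ 0.4442.
MPK > 0.13, so the economy is dynamically efficient (under-saving).

dynamically efficient; MPK ≈ 0.4442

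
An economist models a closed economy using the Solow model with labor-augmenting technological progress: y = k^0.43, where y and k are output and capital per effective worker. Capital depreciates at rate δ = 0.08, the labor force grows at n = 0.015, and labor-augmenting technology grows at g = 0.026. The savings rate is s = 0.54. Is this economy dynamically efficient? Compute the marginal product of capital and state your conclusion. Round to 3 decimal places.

The effective depreciation rate is n + g + δ = 0.015 + 0.026 + 0.08 = 0.121.
Steady-state k*: s·k^0.43 = 0.121·k gives k* = (0.54/0.121)^(1/0.57) ≈ 13.7932.
MPK = 0.43·13.7932^(-0.57) ≈ 0.0964.
MPK < n+g+δ = 0.121, so the economy is dynamically inefficient (over-saving).

dynamically inefficient; MPK ≈ 0.096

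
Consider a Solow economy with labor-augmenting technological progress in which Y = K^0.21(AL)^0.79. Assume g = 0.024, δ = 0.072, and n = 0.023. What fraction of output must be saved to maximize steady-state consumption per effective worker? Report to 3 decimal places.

s_gold = 0.210

n + g + δ = 0.023 + 0.024 + 0.072 = 0.119.
At the golden rule MPK = n+g+δ, and in any Cobb-Douglas steady state s = (n+g+δ)·k/y = MPK·k/y = capital's share 0.21.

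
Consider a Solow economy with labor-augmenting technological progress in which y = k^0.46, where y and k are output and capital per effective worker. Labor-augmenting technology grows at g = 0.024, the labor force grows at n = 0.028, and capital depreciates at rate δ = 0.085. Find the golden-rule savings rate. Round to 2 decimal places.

The effective depreciation rate is n + g + δ = 0.028 + 0.024 + 0.085 = 0.137.
At the golden rule MPK = n+g+δ, and in any Cobb-Douglas steady state s = (n+g+δ)·k/y = MPK·k/y = capital's share 0.46.

s_gold = 0.46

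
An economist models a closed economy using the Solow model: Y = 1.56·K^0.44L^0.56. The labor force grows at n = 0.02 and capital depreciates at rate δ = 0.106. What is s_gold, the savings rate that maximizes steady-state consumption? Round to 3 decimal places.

s_gold = 0.440

Capital per worker breaks even when investment replaces (n + δ)·k; here n + δ = 0.126.
At the golden rule MPK = n+δ, and in any Cobb-Douglas steady state s = (n+δ)·k/y = MPK·k/y = capital's share 0.44.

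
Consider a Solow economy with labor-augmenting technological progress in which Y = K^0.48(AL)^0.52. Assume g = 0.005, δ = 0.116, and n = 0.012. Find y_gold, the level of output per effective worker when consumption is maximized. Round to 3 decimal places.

n + g + δ = 0.012 + 0.005 + 0.116 = 0.133.
At the golden rule the marginal product of capital equals n+g+δ: 0.48·k^(0.48−1) = 0.133. Solving, k_gold = (0.48/0.133)^(1/0.52) ≈ 11.8006.
Output: y_gold = k_gold^0.48 = 11.8006^0.48 ≈ 3.2697.

y_gold ≈ 3.270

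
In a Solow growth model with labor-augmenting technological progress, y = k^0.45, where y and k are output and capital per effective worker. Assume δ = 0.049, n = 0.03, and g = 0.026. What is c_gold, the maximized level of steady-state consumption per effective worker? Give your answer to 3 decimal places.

n + g + δ = 0.03 + 0.026 + 0.049 = 0.105.
At the golden rule the marginal product of capital equals n+g+δ: 0.45·k^(0.45−1) = 0.105. Solving, k_gold = (0.45/0.105)^(1/0.55) ≈ 14.0972.
y_gold = 14.0972^0.45 ≈ 3.2893.
c_gold = y_gold − (n+g+δ)·k_gold = 3.2893 − 0.105·14.0972 ≈ 1.8091.

c_gold ≈ 1.809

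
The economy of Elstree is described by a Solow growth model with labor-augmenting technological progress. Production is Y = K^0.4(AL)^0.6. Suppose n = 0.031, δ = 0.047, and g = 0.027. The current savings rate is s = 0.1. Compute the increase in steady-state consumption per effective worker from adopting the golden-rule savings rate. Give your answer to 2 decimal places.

Δc ≈ 0.59

Break-even investment rate: n + g + δ = 0.031 + 0.027 + 0.047 = 0.105.
Current steady state (s = 0.1): k* = (0.1/0.105)^(1/0.6) ≈ 0.9219, y* = 0.9219^0.4 ≈ 0.9680, c* = (1−0.1)·0.9680 ≈ 0.8712.
At the golden rule the marginal product of capital equals n+g+δ: 0.4·k^(0.4−1) = 0.105. Solving, k_gold = (0.4/0.105)^(1/0.6) ≈ 9.2922.
y_gold = 9.2922^0.4 ≈ 2.4392, c_gold = y_gold − 0.105·k_gold ≈ 1.4635.
Gain: Δc = 1.4635 − 0.8712 ≈ 0.5923.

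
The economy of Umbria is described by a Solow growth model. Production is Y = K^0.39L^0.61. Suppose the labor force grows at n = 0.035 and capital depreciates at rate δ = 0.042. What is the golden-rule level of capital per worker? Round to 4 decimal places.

k_gold ≈ 14.2902

n + δ = 0.035 + 0.042 = 0.077.
Maximizing c = f(k) − (n+δ)·k gives f'(k) = n+δ, i.e. 0.39·k^(0.39−1) = 0.077, so k_gold = (0.39/0.077)^(1/0.61) ≈ 14.2902.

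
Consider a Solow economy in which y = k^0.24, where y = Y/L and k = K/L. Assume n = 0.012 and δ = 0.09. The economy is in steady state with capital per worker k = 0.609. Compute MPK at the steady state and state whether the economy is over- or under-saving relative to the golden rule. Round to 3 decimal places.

Break-even investment rate: n + δ = 0.012 + 0.09 = 0.102.
MPK = 0.24·k^(0.24−1) = 0.24·0.609^(-0.76) ≈ 0.3499.
MPK > 0.102, so the economy is dynamically efficient (under-saving).

under-saving; MPK ≈ 0.350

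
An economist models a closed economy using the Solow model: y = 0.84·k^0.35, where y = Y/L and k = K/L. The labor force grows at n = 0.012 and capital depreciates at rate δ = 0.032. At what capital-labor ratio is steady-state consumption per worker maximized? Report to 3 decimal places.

k_gold ≈ 18.581

Break-even investment rate: n + δ = 0.012 + 0.032 = 0.044.
Setting f'(k) = n+δ gives 0.35·0.84·k^(0.35−1) = 0.044, hence k_gold = (0.35·0.84/0.044)^(1/0.65) ≈ 18.5810.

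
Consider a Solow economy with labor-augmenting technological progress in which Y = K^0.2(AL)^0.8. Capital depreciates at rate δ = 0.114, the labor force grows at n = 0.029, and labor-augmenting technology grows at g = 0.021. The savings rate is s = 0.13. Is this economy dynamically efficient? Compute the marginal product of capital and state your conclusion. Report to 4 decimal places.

dynamically efficient; MPK ≈ 0.2523

n + g + δ = 0.029 + 0.021 + 0.114 = 0.164.
Steady-state k*: s·k^0.2 = 0.164·k gives k* = (0.13/0.164)^(1/0.8) ≈ 0.7480.
MPK = 0.2·0.7480^(-0.8) ≈ 0.2523.
MPK > n+g+δ = 0.164, so the economy is dynamically efficient (under-saving).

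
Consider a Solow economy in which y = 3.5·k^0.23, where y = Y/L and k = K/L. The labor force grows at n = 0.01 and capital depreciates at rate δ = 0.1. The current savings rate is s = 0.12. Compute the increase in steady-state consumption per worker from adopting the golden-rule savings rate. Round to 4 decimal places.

Δc ≈ 0.2881

n + δ = 0.01 + 0.1 = 0.11.
Current steady state (s = 0.12): k* = (0.12·3.5/0.11)^(1/0.77) ≈ 5.6972, y* = 3.5·5.6972^0.23 ≈ 5.2224, c* = (1−0.12)·5.2224 ≈ 4.5957.
Setting f'(k) = n+δ gives 0.23·3.5·k^(0.23−1) = 0.11, hence k_gold = (0.23·3.5/0.11)^(1/0.77) ≈ 13.2618.
y_gold = 3.5·13.2618^0.23 ≈ 6.3426, c_gold = y_gold − 0.11·k_gold ≈ 4.8838.
Gain: Δc = 4.8838 − 4.5957 ≈ 0.2881.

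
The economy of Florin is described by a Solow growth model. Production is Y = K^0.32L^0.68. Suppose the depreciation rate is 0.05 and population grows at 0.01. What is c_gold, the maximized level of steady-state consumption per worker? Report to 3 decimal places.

The effective depreciation rate is n + δ = 0.01 + 0.05 = 0.06.
Golden rule sets MPK = n+δ: 0.32·k^(0.32−1) = 0.06, so k_gold = (0.32/0.06)^(1/0.68) ≈ 11.7251.
y_gold = 11.7251^0.32 ≈ 2.1985.
c_gold = y_gold − (n+δ)·k_gold = 2.1985 − 0.06·11.7251 ≈ 1.4949.

c_gold ≈ 1.495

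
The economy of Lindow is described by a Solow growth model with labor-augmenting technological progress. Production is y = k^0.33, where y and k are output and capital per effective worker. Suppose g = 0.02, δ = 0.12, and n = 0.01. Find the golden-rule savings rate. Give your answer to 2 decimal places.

n + g + δ = 0.01 + 0.02 + 0.12 = 0.15.
At the golden rule MPK = n+g+δ, and in any Cobb-Douglas steady state s = (n+g+δ)·k/y = MPK·k/y = capital's share 0.33.

s_gold = 0.33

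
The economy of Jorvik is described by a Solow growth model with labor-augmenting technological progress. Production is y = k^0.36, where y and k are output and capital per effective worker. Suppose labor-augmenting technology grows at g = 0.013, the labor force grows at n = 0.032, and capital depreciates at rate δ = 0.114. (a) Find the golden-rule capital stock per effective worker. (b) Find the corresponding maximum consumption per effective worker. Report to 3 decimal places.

Break-even investment rate: n + g + δ = 0.032 + 0.013 + 0.114 = 0.159.
At the golden rule the marginal product of capital equals n+g+δ: 0.36·k^(0.36−1) = 0.159. Solving, k_gold = (0.36/0.159)^(1/0.64) ≈ 3.5854.
y_gold = 3.5854^0.36 ≈ 1.5836; c_gold = y_gold − 0.159·k_gold ≈ 1.0135.

(a) k_gold ≈ 3.585; (b) c_gold ≈ 1.013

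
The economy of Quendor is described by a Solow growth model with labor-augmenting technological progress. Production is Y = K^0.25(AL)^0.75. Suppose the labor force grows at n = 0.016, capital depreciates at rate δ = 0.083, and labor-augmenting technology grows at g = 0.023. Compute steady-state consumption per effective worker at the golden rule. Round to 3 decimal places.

n + g + δ = 0.016 + 0.023 + 0.083 = 0.122.
Maximizing c = f(k) − (n+g+δ)·k gives f'(k) = n+g+δ, i.e. 0.25·k^(0.25−1) = 0.122, so k_gold = (0.25/0.122)^(1/0.75) ≈ 2.6028.
y_gold = 2.6028^0.25 ≈ 1.2702.
c_gold = y_gold − (n+g+δ)·k_gold = 1.2702 − 0.122·2.6028 ≈ 0.9526.

c_gold ≈ 0.953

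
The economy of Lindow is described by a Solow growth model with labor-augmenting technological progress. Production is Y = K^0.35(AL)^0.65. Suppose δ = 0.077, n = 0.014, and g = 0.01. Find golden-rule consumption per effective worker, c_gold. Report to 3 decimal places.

c_gold ≈ 1.269

n + g + δ = 0.014 + 0.01 + 0.077 = 0.101.
Setting f'(k) = n+g+δ gives 0.35·k^(0.35−1) = 0.101, hence k_gold = (0.35/0.101)^(1/0.65) ≈ 6.7667.
y_gold = 6.7667^0.35 ≈ 1.9527.
c_gold = y_gold − (n+g+δ)·k_gold = 1.9527 − 0.101·6.7667 ≈ 1.2692.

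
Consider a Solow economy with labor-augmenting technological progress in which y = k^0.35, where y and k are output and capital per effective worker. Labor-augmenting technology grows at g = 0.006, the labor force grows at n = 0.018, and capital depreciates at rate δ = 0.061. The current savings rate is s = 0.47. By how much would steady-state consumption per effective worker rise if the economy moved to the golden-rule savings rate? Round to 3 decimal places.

The effective depreciation rate is n + g + δ = 0.018 + 0.006 + 0.061 = 0.085.
Current steady state (s = 0.47): k* = (0.47/0.085)^(1/0.65) ≈ 13.8862, y* = 13.8862^0.35 ≈ 2.5113, c* = (1−0.47)·2.5113 ≈ 1.3310.
Maximizing c = f(k) − (n+g+δ)·k gives f'(k) = n+g+δ, i.e. 0.35·k^(0.35−1) = 0.085, so k_gold = (0.35/0.085)^(1/0.65) ≈ 8.8230.
y_gold = 8.8230^0.35 ≈ 2.1427, c_gold = y_gold − 0.085·k_gold ≈ 1.3928.
Gain: Δc = 1.3928 − 1.3310 ≈ 0.0618.

Δc ≈ 0.062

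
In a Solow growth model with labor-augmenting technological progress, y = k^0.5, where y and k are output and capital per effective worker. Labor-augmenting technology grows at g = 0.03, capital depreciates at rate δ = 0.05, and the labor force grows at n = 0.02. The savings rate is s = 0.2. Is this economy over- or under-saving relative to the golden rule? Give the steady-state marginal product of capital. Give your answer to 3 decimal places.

under-saving; MPK ≈ 0.250

Break-even investment rate: n + g + δ = 0.02 + 0.03 + 0.05 = 0.1.
Steady-state k*: s·k^0.5 = 0.1·k gives k* = (0.2/0.1)^(1/0.5) ≈ 4.0000.
MPK = 0.5·4.0000^(-0.5) ≈ 0.2500.
MPK > n+g+δ = 0.1, so the economy is dynamically efficient (under-saving).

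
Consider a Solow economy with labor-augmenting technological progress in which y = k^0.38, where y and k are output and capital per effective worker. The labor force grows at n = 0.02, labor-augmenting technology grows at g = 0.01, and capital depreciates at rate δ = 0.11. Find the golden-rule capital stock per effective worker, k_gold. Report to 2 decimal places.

Capital per effective worker breaks even when investment replaces (n + g + δ)·k; here n + g + δ = 0.14.
At the golden rule the marginal product of capital equals n+g+δ: 0.38·k^(0.38−1) = 0.14. Solving, k_gold = (0.38/0.14)^(1/0.62) ≈ 5.0055.

k_gold ≈ 5.01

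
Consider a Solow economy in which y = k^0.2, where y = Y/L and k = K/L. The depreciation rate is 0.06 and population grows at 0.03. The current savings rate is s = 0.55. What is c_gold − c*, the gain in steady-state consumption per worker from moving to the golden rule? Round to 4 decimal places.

n + δ = 0.03 + 0.06 = 0.09.
Current steady state (s = 0.55): k* = (0.55/0.09)^(1/0.8) ≈ 9.6084, y* = 9.6084^0.2 ≈ 1.5723, c* = (1−0.55)·1.5723 ≈ 0.7075.
At the golden rule the marginal product of capital equals n+δ: 0.2·k^(0.2−1) = 0.09. Solving, k_gold = (0.2/0.09)^(1/0.8) ≈ 2.7132.
y_gold = 2.7132^0.2 ≈ 1.2209, c_gold = y_gold − 0.09·k_gold ≈ 0.9768.
Gain: Δc = 0.9768 − 0.7075 ≈ 0.2692.

Δc ≈ 0.2692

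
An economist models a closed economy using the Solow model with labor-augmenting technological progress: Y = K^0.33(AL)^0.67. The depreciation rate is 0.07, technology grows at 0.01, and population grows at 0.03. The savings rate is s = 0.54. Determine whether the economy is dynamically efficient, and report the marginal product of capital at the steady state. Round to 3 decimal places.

dynamically inefficient; MPK ≈ 0.067

The effective depreciation rate is n + g + δ = 0.03 + 0.01 + 0.07 = 0.11.
Steady-state k*: s·k^0.33 = 0.11·k gives k* = (0.54/0.11)^(1/0.67) ≈ 10.7484.
MPK = 0.33·10.7484^(-0.67) ≈ 0.0672.
MPK < n+g+δ = 0.11, so the economy is dynamically inefficient (over-saving).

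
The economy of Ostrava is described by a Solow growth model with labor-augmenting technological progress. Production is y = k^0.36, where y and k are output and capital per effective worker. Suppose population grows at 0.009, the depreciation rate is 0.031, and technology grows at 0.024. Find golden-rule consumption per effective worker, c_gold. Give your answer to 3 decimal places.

c_gold ≈ 1.691

Break-even investment rate: n + g + δ = 0.009 + 0.024 + 0.031 = 0.064.
At the golden rule the marginal product of capital equals n+g+δ: 0.36·k^(0.36−1) = 0.064. Solving, k_gold = (0.36/0.064)^(1/0.64) ≈ 14.8616.
y_gold = 14.8616^0.36 ≈ 2.6421.
c_gold = y_gold − (n+g+δ)·k_gold = 2.6421 − 0.064·14.8616 ≈ 1.6909.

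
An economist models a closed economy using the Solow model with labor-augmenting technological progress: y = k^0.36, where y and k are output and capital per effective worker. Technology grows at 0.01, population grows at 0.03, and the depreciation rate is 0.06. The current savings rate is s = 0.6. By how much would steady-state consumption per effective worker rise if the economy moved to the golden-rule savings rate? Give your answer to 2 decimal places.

n + g + δ = 0.03 + 0.01 + 0.06 = 0.1.
Current steady state (s = 0.6): k* = (0.6/0.1)^(1/0.64) ≈ 16.4385, y* = 16.4385^0.36 ≈ 2.7397, c* = (1−0.6)·2.7397 ≈ 1.0959.
Setting f'(k) = n+g+δ gives 0.36·k^(0.36−1) = 0.1, hence k_gold = (0.36/0.1)^(1/0.64) ≈ 7.3998.
y_gold = 7.3998^0.36 ≈ 2.0555, c_gold = y_gold − 0.1·k_gold ≈ 1.3155.
Gain: Δc = 1.3155 − 1.0959 ≈ 0.2196.

Δc ≈ 0.22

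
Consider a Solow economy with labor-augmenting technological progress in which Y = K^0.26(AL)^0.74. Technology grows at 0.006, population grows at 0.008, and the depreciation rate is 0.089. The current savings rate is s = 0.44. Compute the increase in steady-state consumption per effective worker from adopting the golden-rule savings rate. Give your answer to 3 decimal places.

The effective depreciation rate is n + g + δ = 0.008 + 0.006 + 0.089 = 0.103.
Current steady state (s = 0.44): k* = (0.44/0.103)^(1/0.74) ≈ 7.1151, y* = 7.1151^0.26 ≈ 1.6656, c* = (1−0.44)·1.6656 ≈ 0.9327.
Golden rule sets MPK = n+g+δ: 0.26·k^(0.26−1) = 0.103, so k_gold = (0.26/0.103)^(1/0.74) ≈ 3.4948.
y_gold = 3.4948^0.26 ≈ 1.3845, c_gold = y_gold − 0.103·k_gold ≈ 1.0245.
Gain: Δc = 1.0245 − 0.9327 ≈ 0.0918.

Δc ≈ 0.092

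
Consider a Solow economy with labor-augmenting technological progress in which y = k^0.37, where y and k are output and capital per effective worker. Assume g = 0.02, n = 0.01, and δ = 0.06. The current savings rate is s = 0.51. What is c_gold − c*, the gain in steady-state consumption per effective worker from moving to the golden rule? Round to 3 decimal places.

The effective depreciation rate is n + g + δ = 0.01 + 0.02 + 0.06 = 0.09.
Current steady state (s = 0.51): k* = (0.51/0.09)^(1/0.63) ≈ 15.6949, y* = 15.6949^0.37 ≈ 2.7697, c* = (1−0.51)·2.7697 ≈ 1.3571.
Setting f'(k) = n+g+δ gives 0.37·k^(0.37−1) = 0.09, hence k_gold = (0.37/0.09)^(1/0.63) ≈ 9.4306.
y_gold = 9.4306^0.37 ≈ 2.2939, c_gold = y_gold − 0.09·k_gold ≈ 1.4452.
Gain: Δc = 1.4452 − 1.3571 ≈ 0.0880.

Δc ≈ 0.088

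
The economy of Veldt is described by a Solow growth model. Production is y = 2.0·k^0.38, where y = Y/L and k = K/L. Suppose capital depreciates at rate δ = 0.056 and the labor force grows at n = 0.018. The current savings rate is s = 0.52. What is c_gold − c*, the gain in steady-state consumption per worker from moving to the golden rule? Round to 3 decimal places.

Δc ≈ 0.319

Capital per worker breaks even when investment replaces (n + δ)·k; here n + δ = 0.074.
Current steady state (s = 0.52): k* = (0.52·2.0/0.074)^(1/0.62) ≈ 71.0057, y* = 2.0·71.0057^0.38 ≈ 10.1047, c* = (1−0.52)·10.1047 ≈ 4.8502.
Maximizing c = f(k) − (n+δ)·k gives f'(k) = n+δ, i.e. 0.38·2.0·k^(0.38−1) = 0.074, so k_gold = (0.38·2.0/0.074)^(1/0.62) ≈ 42.8138.
y_gold = 2.0·42.8138^0.38 ≈ 8.3374, c_gold = y_gold − 0.074·k_gold ≈ 5.1692.
Gain: Δc = 5.1692 − 4.8502 ≈ 0.3190.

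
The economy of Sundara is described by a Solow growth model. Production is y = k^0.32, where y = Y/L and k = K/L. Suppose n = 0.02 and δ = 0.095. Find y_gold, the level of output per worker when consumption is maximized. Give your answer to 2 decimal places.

Break-even investment rate: n + δ = 0.02 + 0.095 = 0.115.
At the golden rule the marginal product of capital equals n+δ: 0.32·k^(0.32−1) = 0.115. Solving, k_gold = (0.32/0.115)^(1/0.68) ≈ 4.5041.
Output: y_gold = k_gold^0.32 = 4.5041^0.32 ≈ 1.6187.

y_gold ≈ 1.62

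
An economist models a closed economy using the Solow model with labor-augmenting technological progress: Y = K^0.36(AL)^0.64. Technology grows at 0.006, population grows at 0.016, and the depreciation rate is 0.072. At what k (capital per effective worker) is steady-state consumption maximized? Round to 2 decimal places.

n + g + δ = 0.016 + 0.006 + 0.072 = 0.094.
Setting f'(k) = n+g+δ gives 0.36·k^(0.36−1) = 0.094, hence k_gold = (0.36/0.094)^(1/0.64) ≈ 8.1510.

k_gold ≈ 8.15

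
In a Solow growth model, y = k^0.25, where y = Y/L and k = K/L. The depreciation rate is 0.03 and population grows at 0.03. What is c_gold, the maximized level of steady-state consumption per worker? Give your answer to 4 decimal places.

c_gold ≈ 1.2069

The effective depreciation rate is n + δ = 0.03 + 0.03 = 0.06.
Setting f'(k) = n+δ gives 0.25·k^(0.25−1) = 0.06, hence k_gold = (0.25/0.06)^(1/0.75) ≈ 6.7048.
y_gold = 6.7048^0.25 ≈ 1.6091.
c_gold = y_gold − (n+δ)·k_gold = 1.6091 − 0.06·6.7048 ≈ 1.2069.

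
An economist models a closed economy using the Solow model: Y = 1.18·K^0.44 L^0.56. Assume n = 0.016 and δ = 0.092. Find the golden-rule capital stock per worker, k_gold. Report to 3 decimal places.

Capital per worker breaks even when investment replaces (n + δ)·k; here n + δ = 0.108.
Maximizing c = f(k) − (n+δ)·k gives f'(k) = n+δ, i.e. 0.44·1.18·k^(0.44−1) = 0.108, so k_gold = (0.44·1.18/0.108)^(1/0.56) ≈ 16.5081.

k_gold ≈ 16.508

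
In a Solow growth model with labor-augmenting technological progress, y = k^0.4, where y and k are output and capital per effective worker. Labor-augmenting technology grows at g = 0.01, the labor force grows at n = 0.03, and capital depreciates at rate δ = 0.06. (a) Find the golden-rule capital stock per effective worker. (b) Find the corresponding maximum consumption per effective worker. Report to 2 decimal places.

(a) k_gold ≈ 10.08; (b) c_gold ≈ 1.51

n + g + δ = 0.03 + 0.01 + 0.06 = 0.1.
Golden rule sets MPK = n+g+δ: 0.4·k^(0.4−1) = 0.1, so k_gold = (0.4/0.1)^(1/0.6) ≈ 10.0794.
y_gold = 10.0794^0.4 ≈ 2.5198; c_gold = y_gold − 0.1·k_gold ≈ 1.5119.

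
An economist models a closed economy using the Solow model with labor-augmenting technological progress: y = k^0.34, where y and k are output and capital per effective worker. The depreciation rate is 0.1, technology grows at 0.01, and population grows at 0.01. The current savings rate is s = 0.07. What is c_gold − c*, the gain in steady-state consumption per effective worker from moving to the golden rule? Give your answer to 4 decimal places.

Δc ≈ 0.4241

n + g + δ = 0.01 + 0.01 + 0.1 = 0.12.
Current steady state (s = 0.07): k* = (0.07/0.12)^(1/0.66) ≈ 0.4419, y* = 0.4419^0.34 ≈ 0.7576, c* = (1−0.07)·0.7576 ≈ 0.7045.
Setting f'(k) = n+g+δ gives 0.34·k^(0.34−1) = 0.12, hence k_gold = (0.34/0.12)^(1/0.66) ≈ 4.8451.
y_gold = 4.8451^0.34 ≈ 1.7100, c_gold = y_gold − 0.12·k_gold ≈ 1.1286.
Gain: Δc = 1.1286 − 0.7045 ≈ 0.4241.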